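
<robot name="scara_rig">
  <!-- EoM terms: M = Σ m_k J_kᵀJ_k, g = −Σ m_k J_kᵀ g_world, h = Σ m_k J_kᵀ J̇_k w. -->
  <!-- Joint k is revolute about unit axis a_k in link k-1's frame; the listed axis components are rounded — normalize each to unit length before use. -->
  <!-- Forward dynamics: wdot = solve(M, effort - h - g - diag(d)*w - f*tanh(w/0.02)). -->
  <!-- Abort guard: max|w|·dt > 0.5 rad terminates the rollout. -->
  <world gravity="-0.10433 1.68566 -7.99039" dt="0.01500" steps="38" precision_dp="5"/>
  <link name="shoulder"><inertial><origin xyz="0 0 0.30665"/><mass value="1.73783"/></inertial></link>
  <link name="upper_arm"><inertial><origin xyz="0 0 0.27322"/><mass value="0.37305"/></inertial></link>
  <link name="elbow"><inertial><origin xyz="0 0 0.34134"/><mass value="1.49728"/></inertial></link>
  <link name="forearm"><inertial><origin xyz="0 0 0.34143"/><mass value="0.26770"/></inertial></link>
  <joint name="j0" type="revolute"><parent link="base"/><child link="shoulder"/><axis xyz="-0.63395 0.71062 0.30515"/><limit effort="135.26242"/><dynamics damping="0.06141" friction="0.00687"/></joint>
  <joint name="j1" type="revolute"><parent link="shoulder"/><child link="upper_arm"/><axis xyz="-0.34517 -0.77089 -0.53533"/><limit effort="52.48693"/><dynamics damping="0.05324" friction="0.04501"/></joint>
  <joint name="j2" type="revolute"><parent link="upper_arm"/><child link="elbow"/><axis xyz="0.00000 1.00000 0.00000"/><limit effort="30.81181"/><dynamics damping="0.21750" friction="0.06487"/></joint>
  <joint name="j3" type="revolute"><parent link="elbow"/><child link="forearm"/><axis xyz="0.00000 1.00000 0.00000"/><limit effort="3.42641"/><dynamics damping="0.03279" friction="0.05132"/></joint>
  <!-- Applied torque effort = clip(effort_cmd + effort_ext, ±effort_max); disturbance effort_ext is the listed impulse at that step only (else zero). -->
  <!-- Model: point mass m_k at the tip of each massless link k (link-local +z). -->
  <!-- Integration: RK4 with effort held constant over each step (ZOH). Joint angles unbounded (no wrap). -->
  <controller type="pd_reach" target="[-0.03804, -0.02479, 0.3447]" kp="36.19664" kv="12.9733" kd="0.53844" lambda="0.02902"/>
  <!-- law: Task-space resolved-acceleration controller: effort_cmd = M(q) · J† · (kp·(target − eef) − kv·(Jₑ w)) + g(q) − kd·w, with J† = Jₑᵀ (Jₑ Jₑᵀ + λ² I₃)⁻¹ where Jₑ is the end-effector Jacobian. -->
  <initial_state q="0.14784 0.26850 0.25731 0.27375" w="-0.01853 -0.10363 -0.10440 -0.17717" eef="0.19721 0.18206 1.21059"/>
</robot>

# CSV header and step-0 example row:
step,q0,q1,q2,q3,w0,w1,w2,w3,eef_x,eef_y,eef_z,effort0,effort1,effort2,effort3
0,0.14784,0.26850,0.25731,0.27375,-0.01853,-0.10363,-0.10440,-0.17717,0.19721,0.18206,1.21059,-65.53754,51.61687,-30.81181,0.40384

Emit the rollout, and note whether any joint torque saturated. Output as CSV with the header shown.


step,q0,q1,q2,q3,w0,w1,w2,w3,eef_x,eef_y,eef_z,effort0,effort1,effort2,effort3
1,0.14140,0.29899,0.28919,0.28548,-0.80640,4.06048,4.11650,1.86103,0.19519,0.18056,1.20735,-45.21017,35.29206,-26.66689,-0.75586
2,0.12966,0.35891,0.33207,0.34408,-0.78301,3.98000,1.72276,5.85008,0.19012,0.17664,1.19866,-26.83089,23.88187,-17.60977,-2.68227
3,0.11720,0.42360,0.35717,0.43339,-0.88401,4.64070,1.61379,6.05304,0.17884,0.17126,1.18775,-10.52459,12.34751,-9.68054,-2.19898
4,0.10407,0.49344,0.37703,0.52314,-0.87469,4.68159,1.05679,5.89661,0.16015,0.16556,1.17635,-0.29753,4.63895,-3.91872,-1.64554
5,0.09128,0.56264,0.38940,0.60816,-0.83698,4.55707,0.61459,5.42919,0.13617,0.16060,1.16506,5.68220,-0.48307,0.02456,-1.05269
6,0.07913,0.62945,0.39600,0.68579,-0.78609,4.36207,0.28271,4.91668,0.10893,0.15697,1.15397,8.83187,-3.80323,2.63299,-0.56206
7,0.06776,0.69323,0.39843,0.75605,-0.73002,4.15190,0.05378,4.45150,0.08022,0.15485,1.14288,10.22219,-5.94387,4.32223,-0.19785
8,0.05723,0.75408,0.39830,0.81972,-0.67611,3.97965,-0.04397,4.02816,0.05135,0.15415,1.13156,10.62260,-7.33849,5.37269,0.06968
9,0.04749,0.81256,0.39732,0.87758,-0.62112,3.82242,-0.08410,3.69249,0.02322,0.15464,1.11984,10.39901,-8.23636,6.00836,0.23468
10,0.03860,0.86861,0.39574,0.93112,-0.56234,3.65436,-0.12527,3.45373,-0.00354,0.15609,1.10759,9.74938,-8.80985,6.39677,0.31182
11,0.03059,0.92224,0.39376,0.98141,-0.50418,3.49814,-0.13943,3.25906,-0.02856,0.15833,1.09478,8.90575,-9.18358,6.61801,0.34617
12,0.02344,0.97362,0.39171,1.02904,-0.44709,3.35223,-0.13546,3.09902,-0.05164,0.16117,1.08147,7.96929,-9.42616,6.73052,0.35068
13,0.01713,1.02287,0.38982,1.07446,-0.39144,3.21508,-0.11937,2.96515,-0.07271,0.16443,1.06773,7.00359,-9.58192,6.77292,0.33535
14,0.01165,1.07013,0.38824,1.11802,-0.33756,3.08528,-0.09537,2.85077,-0.09177,0.16799,1.05364,6.04796,-9.67938,6.77058,0.30741
15,0.00695,1.11549,0.38705,1.15997,-0.28569,2.96163,-0.06633,2.75086,-0.10887,0.17172,1.03929,5.12623,-9.73688,6.74006,0.27187
16,0.00302,1.15904,0.38633,1.20051,-0.23600,2.84260,-0.03510,2.66235,-0.12407,0.17552,1.02478,4.25090,-9.76630,6.69266,0.23184
17,-0.00017,1.20080,0.38603,1.23983,-0.18765,2.71952,-0.01515,2.59046,-0.13749,0.17933,1.01018,3.41021,-9.77619,6.64368,0.18539
18,-0.00266,1.24071,0.38599,1.27811,-0.14123,2.59231,-0.00604,2.52982,-0.14920,0.18307,0.99557,2.61331,-9.77204,6.59818,0.13679
19,-0.00449,1.27877,0.38614,1.31547,-0.09898,2.47387,0.01220,2.46448,-0.15935,0.18672,0.98102,1.89673,-9.75488,6.54486,0.09518
20,-0.00569,1.31500,0.38645,1.35196,-0.05935,2.35350,0.02279,2.40783,-0.16804,0.19023,0.96661,1.22923,-9.72913,6.49569,0.05216
21,-0.00633,1.34950,0.38698,1.38756,-0.02436,2.24352,0.04447,2.34555,-0.17540,0.19356,0.95237,0.64241,-9.69356,6.43833,0.01580
22,-0.00648,1.38240,0.38789,1.42224,0.00656,2.14147,0.07298,2.28284,-0.18157,0.19664,0.93835,0.12339,-9.65020,6.37522,-0.01789
23,-0.00619,1.41382,0.38925,1.45599,0.03380,2.04508,0.10472,2.22232,-0.18664,0.19945,0.92459,-0.33799,-9.60107,6.30931,-0.05075
24,-0.00551,1.44381,0.39108,1.48886,0.05786,1.95226,0.13667,2.16523,-0.19073,0.20195,0.91109,-0.75205,-9.54794,6.24332,-0.08352
25,-0.00449,1.47244,0.39339,1.52090,0.07887,1.86242,0.16810,2.11100,-0.19392,0.20414,0.89787,-1.12359,-9.49179,6.17825,-0.11580
26,-0.00319,1.49974,0.39616,1.55214,0.09688,1.77529,0.19877,2.05905,-0.19632,0.20600,0.88495,-1.45621,-9.43327,6.11452,-0.14725
27,-0.00163,1.52575,0.39938,1.58262,0.11195,1.69065,0.22848,2.00900,-0.19799,0.20752,0.87233,-1.75330,-9.37289,6.05236,-0.17771
28,0.00014,1.55050,0.40304,1.61236,0.12418,1.60835,0.25713,1.96058,-0.19903,0.20870,0.86002,-2.01804,-9.31106,5.99186,-0.20708
29,0.00206,1.57404,0.40713,1.64139,0.13364,1.52823,0.28463,1.91362,-0.19950,0.20955,0.84801,-2.25338,-9.24812,5.93305,-0.23535
30,0.00411,1.59639,0.41161,1.66972,0.14046,1.45019,0.31093,1.86796,-0.19947,0.21007,0.83632,-2.46202,-9.18436,5.87587,-0.26252
31,0.00624,1.61759,0.41648,1.69738,0.14475,1.37410,0.33601,1.82351,-0.19900,0.21027,0.82494,-2.64646,-9.12005,5.82027,-0.28860
32,0.00842,1.63765,0.42171,1.72439,0.14668,1.29988,0.35986,1.78018,-0.19815,0.21016,0.81386,-2.80893,-9.05540,5.76616,-0.31363
33,0.01062,1.65662,0.42730,1.75075,0.14637,1.22744,0.38251,1.73791,-0.19696,0.20974,0.80309,-2.95150,-8.99060,5.71342,-0.33763
34,0.01279,1.67451,0.43321,1.77649,0.14401,1.15669,0.40398,1.69662,-0.19549,0.20904,0.79262,-3.07601,-8.92581,5.66196,-0.36064
35,0.01491,1.69136,0.43943,1.80161,0.13975,1.08755,0.42431,1.65627,-0.19378,0.20805,0.78245,-3.18413,-8.86116,5.61164,-0.38269
36,0.01696,1.70717,0.44595,1.82614,0.13376,1.01996,0.44356,1.61681,-0.19186,0.20680,0.77257,-3.27736,-8.79675,5.56234,-0.40380
37,0.01891,1.72198,0.45276,1.85008,0.12624,0.95383,0.46178,1.57822,-0.18976,0.20529,0.76297,-3.35704,-8.73267,5.51395,-0.42401
38,0.02073,1.73582,0.45982,1.87346,0.11733,0.88911,0.47905,1.54044,-0.18752,0.20355,0.75365,,,,
# any joint saturated: yes


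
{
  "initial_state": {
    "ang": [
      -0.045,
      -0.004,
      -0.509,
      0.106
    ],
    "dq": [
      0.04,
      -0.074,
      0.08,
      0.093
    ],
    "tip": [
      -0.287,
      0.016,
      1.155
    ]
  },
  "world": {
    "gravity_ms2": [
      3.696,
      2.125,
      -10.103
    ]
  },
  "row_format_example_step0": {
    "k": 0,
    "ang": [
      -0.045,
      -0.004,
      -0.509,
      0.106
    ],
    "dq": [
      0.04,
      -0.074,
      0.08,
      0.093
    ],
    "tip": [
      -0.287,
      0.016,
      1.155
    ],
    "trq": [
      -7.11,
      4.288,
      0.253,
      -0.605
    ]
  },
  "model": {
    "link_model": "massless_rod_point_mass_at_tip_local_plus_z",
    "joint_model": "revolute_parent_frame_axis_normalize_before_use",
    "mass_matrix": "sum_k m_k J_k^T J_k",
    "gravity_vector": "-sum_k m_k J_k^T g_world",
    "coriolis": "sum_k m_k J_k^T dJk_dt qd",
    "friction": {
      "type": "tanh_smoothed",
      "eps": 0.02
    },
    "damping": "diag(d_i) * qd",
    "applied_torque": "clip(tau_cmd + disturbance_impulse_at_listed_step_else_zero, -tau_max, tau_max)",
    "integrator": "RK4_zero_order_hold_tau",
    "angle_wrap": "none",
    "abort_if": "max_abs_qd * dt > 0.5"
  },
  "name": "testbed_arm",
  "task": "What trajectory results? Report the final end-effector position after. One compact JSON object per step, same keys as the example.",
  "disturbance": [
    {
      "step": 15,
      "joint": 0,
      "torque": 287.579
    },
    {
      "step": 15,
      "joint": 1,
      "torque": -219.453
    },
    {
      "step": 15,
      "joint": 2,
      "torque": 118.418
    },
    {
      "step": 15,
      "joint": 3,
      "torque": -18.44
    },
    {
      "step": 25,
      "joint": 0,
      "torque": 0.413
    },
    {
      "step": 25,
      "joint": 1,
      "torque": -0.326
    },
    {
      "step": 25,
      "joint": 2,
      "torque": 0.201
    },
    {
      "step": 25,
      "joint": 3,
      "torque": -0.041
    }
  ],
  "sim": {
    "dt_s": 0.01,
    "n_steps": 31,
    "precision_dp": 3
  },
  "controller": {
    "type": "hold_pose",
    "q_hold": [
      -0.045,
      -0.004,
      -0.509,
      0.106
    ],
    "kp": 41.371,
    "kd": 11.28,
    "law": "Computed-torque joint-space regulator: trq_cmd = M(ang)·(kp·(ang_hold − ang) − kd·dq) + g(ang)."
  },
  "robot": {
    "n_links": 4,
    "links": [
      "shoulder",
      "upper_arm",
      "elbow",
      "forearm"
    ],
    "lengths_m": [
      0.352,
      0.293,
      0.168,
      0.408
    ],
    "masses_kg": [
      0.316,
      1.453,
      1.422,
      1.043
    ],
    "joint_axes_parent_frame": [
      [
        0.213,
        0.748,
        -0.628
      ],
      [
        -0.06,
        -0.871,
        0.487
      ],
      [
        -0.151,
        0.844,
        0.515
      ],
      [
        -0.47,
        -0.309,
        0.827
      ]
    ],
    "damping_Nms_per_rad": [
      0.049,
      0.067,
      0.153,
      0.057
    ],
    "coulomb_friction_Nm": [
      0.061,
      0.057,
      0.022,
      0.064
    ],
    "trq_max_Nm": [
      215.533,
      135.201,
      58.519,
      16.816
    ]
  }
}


{"k":1,"ang":[-0.045,-0.005,-0.508,0.107],"dq":[0.025,-0.088,0.047,0.049],"tip":[-0.286,0.016,1.156],"trq":[-6.949,4.172,0.309,-0.603]}
{"k":2,"ang":[-0.044,-0.006,-0.508,0.107],"dq":[0.016,-0.092,0.025,0.018],"tip":[-0.285,0.016,1.156],"trq":[-6.798,4.063,0.362,-0.602]}
{"k":3,"ang":[-0.044,-0.007,-0.508,0.107],"dq":[0.015,-0.08,0.02,0.009],"tip":[-0.284,0.016,1.156],"trq":[-6.657,3.961,0.412,-0.605]}
{"k":4,"ang":[-0.044,-0.007,-0.508,0.107],"dq":[0.016,-0.064,0.02,0.006],"tip":[-0.283,0.016,1.156],"trq":[-6.524,3.863,0.459,-0.608]}
{"k":5,"ang":[-0.044,-0.008,-0.507,0.107],"dq":[0.016,-0.049,0.021,0.005],"tip":[-0.282,0.017,1.157],"trq":[-6.398,3.771,0.503,-0.612]}
{"k":6,"ang":[-0.044,-0.008,-0.507,0.107],"dq":[0.017,-0.037,0.021,0.004],"tip":[-0.282,0.017,1.157],"trq":[-6.28,3.684,0.545,-0.616]}
{"k":7,"ang":[-0.044,-0.009,-0.507,0.107],"dq":[0.017,-0.026,0.02,0.003],"tip":[-0.281,0.017,1.157],"trq":[-6.169,3.603,0.585,-0.62]}
{"k":8,"ang":[-0.044,-0.009,-0.507,0.107],"dq":[0.015,-0.018,0.018,0.001],"tip":[-0.281,0.017,1.157],"trq":[-6.065,3.526,0.622,-0.624]}
{"k":9,"ang":[-0.043,-0.009,-0.507,0.107],"dq":[0.014,-0.013,0.015,-0.0],"tip":[-0.281,0.017,1.157],"trq":[-5.967,3.455,0.657,-0.629]}
{"k":10,"ang":[-0.043,-0.009,-0.506,0.107],"dq":[0.011,-0.01,0.011,-0.002],"tip":[-0.281,0.017,1.157],"trq":[-5.877,3.39,0.689,-0.633]}
{"k":11,"ang":[-0.043,-0.009,-0.506,0.107],"dq":[0.008,-0.009,0.007,-0.004],"tip":[-0.28,0.017,1.157],"trq":[-5.792,3.329,0.719,-0.638]}
{"k":12,"ang":[-0.043,-0.009,-0.506,0.107],"dq":[0.004,-0.01,0.001,-0.007],"tip":[-0.28,0.017,1.157],"trq":[-5.714,3.274,0.747,-0.642]}
{"k":13,"ang":[-0.043,-0.009,-0.506,0.107],"dq":[0.002,-0.009,-0.001,-0.008],"tip":[-0.28,0.017,1.157],"trq":[-5.642,3.222,0.773,-0.646]}
{"k":14,"ang":[-0.043,-0.009,-0.506,0.107],"dq":[0.0,-0.006,-0.003,-0.007],"tip":[-0.28,0.017,1.157],"trq":[-5.575,3.173,0.797,-0.65]}
{"k":15,"ang":[-0.043,-0.009,-0.506,0.107],"dq":[-0.001,-0.005,-0.004,-0.007],"tip":[-0.28,0.017,1.158],"trq":[215.533,-135.201,58.519,-16.816]}
{"k":16,"ang":[-0.036,-0.012,-0.516,0.098],"dq":[1.445,-0.492,-2.02,-1.914],"tip":[-0.276,0.015,1.158],"trq":[-30.947,19.044,-5.813,1.177]}
{"k":17,"ang":[-0.022,-0.015,-0.534,0.081],"dq":[1.337,-0.259,-1.539,-1.502],"tip":[-0.267,0.011,1.158],"trq":[-29.079,17.888,-5.325,0.976]}
{"k":18,"ang":[-0.009,-0.017,-0.548,0.067],"dq":[1.222,-0.092,-1.169,-1.165],"tip":[-0.26,0.008,1.159],"trq":[-27.312,16.784,-4.851,0.801]}
{"k":19,"ang":[0.003,-0.017,-0.558,0.057],"dq":[1.1,0.016,-0.89,-0.897],"tip":[-0.253,0.006,1.159],"trq":[-25.646,15.738,-4.395,0.649]}
{"k":20,"ang":[0.013,-0.017,-0.566,0.049],"dq":[0.96,0.049,-0.701,-0.709],"tip":[-0.247,0.003,1.16],"trq":[-24.077,14.758,-3.96,0.515]}
{"k":21,"ang":[0.022,-0.017,-0.572,0.043],"dq":[0.828,0.066,-0.551,-0.555],"tip":[-0.242,0.002,1.16],"trq":[-22.603,13.835,-3.548,0.396]}
{"k":22,"ang":[0.03,-0.016,-0.577,0.038],"dq":[0.705,0.074,-0.428,-0.426],"tip":[-0.238,0.0,1.161],"trq":[-21.22,12.966,-3.16,0.291]}
{"k":23,"ang":[0.036,-0.015,-0.581,0.034],"dq":[0.592,0.075,-0.326,-0.318],"tip":[-0.234,-0.001,1.161],"trq":[-19.923,12.15,-2.795,0.196]}
{"k":24,"ang":[0.042,-0.014,-0.583,0.032],"dq":[0.487,0.071,-0.242,-0.228],"tip":[-0.231,-0.002,1.161],"trq":[-18.71,11.385,-2.453,0.111]}
{"k":25,"ang":[0.046,-0.014,-0.585,0.03],"dq":[0.391,0.063,-0.173,-0.152],"tip":[-0.228,-0.003,1.161],"trq":[-17.162,10.343,-1.933,-0.007]}
{"k":26,"ang":[0.049,-0.013,-0.587,0.028],"dq":[0.301,0.049,-0.112,-0.093],"tip":[-0.226,-0.003,1.162],"trq":[-16.562,10.037,-1.859,-0.031]}
{"k":27,"ang":[0.052,-0.013,-0.588,0.028],"dq":[0.222,0.039,-0.063,-0.039],"tip":[-0.225,-0.004,1.162],"trq":[-15.569,9.41,-1.581,-0.095]}
{"k":28,"ang":[0.054,-0.012,-0.588,0.028],"dq":[0.146,0.021,-0.029,-0.004],"tip":[-0.224,-0.004,1.162],"trq":[-14.643,8.825,-1.322,-0.151]}
{"k":29,"ang":[0.055,-0.012,-0.588,0.028],"dq":[0.075,-0.004,-0.009,0.008],"tip":[-0.223,-0.004,1.162],"trq":[-13.78,8.277,-1.081,-0.196]}
{"k":30,"ang":[0.055,-0.012,-0.588,0.028],"dq":[0.017,-0.017,0.011,0.018],"tip":[-0.222,-0.004,1.162],"trq":[-12.977,7.763,-0.856,-0.235]}
{"k":31,"ang":[0.055,-0.013,-0.588,0.028],"dq":[-0.028,-0.017,0.034,0.032],"tip":[-0.222,-0.004,1.162]}
{"summary": "final tip position (m): -0.222 -0.004 1.162"}


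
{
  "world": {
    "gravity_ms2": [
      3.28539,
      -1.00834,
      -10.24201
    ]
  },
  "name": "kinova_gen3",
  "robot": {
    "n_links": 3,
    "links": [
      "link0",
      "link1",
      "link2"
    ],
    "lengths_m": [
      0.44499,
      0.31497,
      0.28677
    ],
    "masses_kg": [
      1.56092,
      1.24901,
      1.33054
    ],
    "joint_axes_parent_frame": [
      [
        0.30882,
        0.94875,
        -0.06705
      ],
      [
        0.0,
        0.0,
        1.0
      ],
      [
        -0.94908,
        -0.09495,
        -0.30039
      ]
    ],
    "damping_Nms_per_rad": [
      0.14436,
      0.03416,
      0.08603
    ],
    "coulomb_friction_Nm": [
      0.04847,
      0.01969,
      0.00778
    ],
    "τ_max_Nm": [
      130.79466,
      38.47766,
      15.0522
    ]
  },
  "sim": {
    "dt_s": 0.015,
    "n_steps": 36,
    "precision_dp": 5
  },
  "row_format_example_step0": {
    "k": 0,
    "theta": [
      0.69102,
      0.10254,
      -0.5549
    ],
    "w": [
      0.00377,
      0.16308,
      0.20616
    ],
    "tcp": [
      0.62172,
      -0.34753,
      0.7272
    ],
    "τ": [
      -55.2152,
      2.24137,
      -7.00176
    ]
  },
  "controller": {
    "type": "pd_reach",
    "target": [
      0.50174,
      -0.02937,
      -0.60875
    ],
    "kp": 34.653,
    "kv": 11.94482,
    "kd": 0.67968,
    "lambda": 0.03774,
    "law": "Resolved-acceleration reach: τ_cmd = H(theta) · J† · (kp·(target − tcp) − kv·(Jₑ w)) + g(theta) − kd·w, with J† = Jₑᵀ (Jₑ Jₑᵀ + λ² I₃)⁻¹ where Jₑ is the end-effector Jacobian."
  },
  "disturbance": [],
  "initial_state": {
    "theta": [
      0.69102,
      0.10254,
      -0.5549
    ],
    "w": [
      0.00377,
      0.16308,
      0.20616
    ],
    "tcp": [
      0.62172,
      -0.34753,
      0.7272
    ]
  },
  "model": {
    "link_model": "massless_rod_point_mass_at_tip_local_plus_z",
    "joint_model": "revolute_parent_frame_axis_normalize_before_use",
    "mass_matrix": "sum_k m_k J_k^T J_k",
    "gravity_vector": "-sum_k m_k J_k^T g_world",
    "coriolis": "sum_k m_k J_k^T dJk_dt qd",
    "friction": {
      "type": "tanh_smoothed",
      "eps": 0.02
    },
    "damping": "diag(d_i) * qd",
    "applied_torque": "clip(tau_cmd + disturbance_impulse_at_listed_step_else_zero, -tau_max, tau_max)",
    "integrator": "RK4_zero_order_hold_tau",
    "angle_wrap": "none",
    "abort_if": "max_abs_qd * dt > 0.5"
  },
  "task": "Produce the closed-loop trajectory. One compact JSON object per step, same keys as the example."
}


{"k":1,"theta":[0.68431,0.15217,-0.57616],"w":[-0.88947,6.12199,-3.09317],"tcp":[0.62235,-0.34717,0.72373],"\u03c4":[-59.03103,-2.29493,-3.42554]}
{"k":2,"theta":[0.66718,0.24625,-0.6407],"w":[-1.39164,6.21379,-5.53974],"tcp":[0.62128,-0.34731,0.71442],"\u03c4":[-51.24756,-1.81005,-1.51883]}
{"k":3,"theta":[0.6437,0.33206,-0.73791],"w":[-1.73237,5.14655,-7.40467],"tcp":[0.61664,-0.34713,0.70125],"\u03c4":[-34.26934,-0.49534,-0.42867]}
{"k":4,"theta":[0.61688,0.39913,-0.85696],"w":[-1.83649,3.81714,-8.43635],"tcp":[0.609,-0.34513,0.68465],"\u03c4":[-17.26516,0.69785,0.09706]}
{"k":5,"theta":[0.59013,0.44744,-0.986],"w":[-1.72605,2.68327,-8.74854],"tcp":[0.59954,-0.34062,0.66523],"\u03c4":[-5.13452,1.38939,0.3739]}
{"k":6,"theta":[0.56611,0.48106,-1.11641],"w":[-1.47651,1.85573,-8.63614],"tcp":[0.58945,-0.33375,0.64367],"\u03c4":[2.15561,1.59435,0.63094]}
{"k":7,"theta":[0.54641,0.50425,-1.24358],"w":[-1.15067,1.27889,-8.32779],"tcp":[0.57963,-0.32499,0.62045],"\u03c4":[5.98498,1.47496,0.94706]}
{"k":8,"theta":[0.53189,0.52016,-1.36556],"w":[-0.78722,0.87524,-7.9472],"tcp":[0.57062,-0.31491,0.59594],"\u03c4":[7.58468,1.18473,1.3104]}
{"k":9,"theta":[0.52293,0.53095,-1.4817],"w":[-0.40809,0.58704,-7.54949],"tcp":[0.56271,-0.30395,0.5704],"\u03c4":[7.80369,0.8296,1.67799]}
{"k":10,"theta":[0.51968,0.53805,-1.59191],"w":[-0.02581,0.3776,-7.15479],"tcp":[0.55604,-0.2925,0.54406],"\u03c4":[7.184,0.47321,2.00609]}
{"k":11,"theta":[0.52213,0.54247,-1.69629],"w":[0.3513,0.22523,-6.76816],"tcp":[0.55062,-0.28085,0.51712],"\u03c4":[6.0747,0.14967,2.26158]}
{"k":12,"theta":[0.53016,0.54494,-1.79493],"w":[0.71887,0.11691,-6.38666],"tcp":[0.54645,-0.26922,0.48978],"\u03c4":[4.66158,-0.12487,2.42225]}
{"k":13,"theta":[0.5436,0.54608,-1.88789],"w":[1.0732,0.04567,-6.00635],"tcp":[0.54349,-0.25779,0.46219],"\u03c4":[3.05663,-0.34547,2.47733]}
{"k":14,"theta":[0.56224,0.54641,-1.97514],"w":[1.41116,0.00906,-5.62306],"tcp":[0.54171,-0.24671,0.4345],"\u03c4":[1.32131,-0.51511,2.42468]}
{"k":15,"theta":[0.58581,0.54645,-2.05661],"w":[1.73007,0.00643,-5.23353],"tcp":[0.54104,-0.2361,0.40679],"\u03c4":[-0.5164,-0.63956,2.26895]}
{"k":16,"theta":[0.61399,0.54666,-2.13222],"w":[2.02762,0.03275,-4.83813],"tcp":[0.54145,-0.22606,0.37911],"\u03c4":[-2.44755,-0.71772,2.02108]}
{"k":17,"theta":[0.64647,0.54748,-2.20187],"w":[2.30184,0.08715,-4.43682],"tcp":[0.54285,-0.21667,0.35144],"\u03c4":[-4.47197,-0.756,1.69368]}
{"k":18,"theta":[0.68288,0.54932,-2.26546],"w":[2.55103,0.16991,-4.03022],"tcp":[0.54516,-0.20798,0.32376],"\u03c4":[-6.59181,-0.76303,1.30078]}
{"k":19,"theta":[0.72283,0.55258,-2.32296],"w":[2.77388,0.2771,-3.62186],"tcp":[0.54824,-0.20001,0.29598],"\u03c4":[-8.80591,-0.74244,0.85829]}
{"k":20,"theta":[0.76591,0.55759,-2.37435],"w":[2.96946,0.40238,-3.21689],"tcp":[0.55196,-0.19278,0.26805],"\u03c4":[-11.10591,-0.69614,0.38225]}
{"k":21,"theta":[0.81172,0.56456,-2.41974],"w":[3.13716,0.53739,-2.82146],"tcp":[0.5561,-0.18626,0.23986],"\u03c4":[-13.47453,-0.62488,-0.11203]}
{"k":22,"theta":[0.85984,0.57357,-2.45931],"w":[3.2767,0.67269,-2.44192],"tcp":[0.56046,-0.18042,0.21136],"\u03c4":[-15.8856,-0.52899,-0.61061]}
{"k":23,"theta":[0.90983,0.58455,-2.49333],"w":[3.38809,0.79923,-2.08386],"tcp":[0.5648,-0.1752,0.18252],"\u03c4":[-18.30574,-0.40937,-1.1016]}
{"k":24,"theta":[0.96129,0.59733,-2.52217],"w":[3.4716,0.90984,-1.75122],"tcp":[0.56889,-0.17055,0.15334],"\u03c4":[-20.69712,-0.26823,-1.57547]}
{"k":25,"theta":[1.01379,0.61163,-2.54621],"w":[3.52775,1.00014,-1.44592],"tcp":[0.57251,-0.16639,0.12387],"\u03c4":[-23.02033,-0.10948,-2.02514]}
{"k":26,"theta":[1.06694,0.62713,-2.56586],"w":[3.55734,1.06867,-1.16799],"tcp":[0.57547,-0.16266,0.09419],"\u03c4":[-25.23704,0.06164,-2.44567]}
{"k":27,"theta":[1.12034,0.64352,-2.58152],"w":[3.56144,1.11627,-0.91614],"tcp":[0.57761,-0.15928,0.06441],"\u03c4":[-27.31178,0.23923,-2.83375]}
{"k":28,"theta":[1.17362,0.66049,-2.59358],"w":[3.54141,1.14519,-0.68842],"tcp":[0.57882,-0.1562,0.03468],"\u03c4":[-29.21321,0.41752,-3.1872]}
{"k":29,"theta":[1.22643,0.67778,-2.60239],"w":[3.49891,1.15826,-0.48278],"tcp":[0.57904,-0.15334,0.00514],"\u03c4":[-30.9149,0.59139,-3.50459]}
{"k":30,"theta":[1.27845,0.69517,-2.60825],"w":[3.43585,1.15838,-0.29732],"tcp":[0.57825,-0.15066,-0.02405],"\u03c4":[-32.39582,0.75668,-3.78509]}
{"k":31,"theta":[1.32938,0.7125,-2.61146],"w":[3.35436,1.14825,-0.13047],"tcp":[0.57644,-0.1481,-0.05272],"\u03c4":[-33.64086,0.91021,-4.02843]}
{"k":32,"theta":[1.37897,0.72961,-2.61229],"w":[3.2568,1.1295,0.01825],"tcp":[0.57368,-0.14563,-0.08073],"\u03c4":[-34.64108,1.05024,-4.23395]}
{"k":33,"theta":[1.42699,0.74637,-2.61105],"w":[3.14575,1.10148,0.14683],"tcp":[0.57001,-0.14323,-0.10793],"\u03c4":[-35.39332,1.17696,-4.39881]}
{"k":34,"theta":[1.47327,0.7627,-2.60796],"w":[3.02348,1.07298,0.26298],"tcp":[0.56555,-0.14086,-0.13421],"\u03c4":[-35.90192,1.28458,-4.53206]}
{"k":35,"theta":[1.51765,0.7786,-2.60324],"w":[2.89248,1.04287,0.36562],"tcp":[0.56039,-0.13852,-0.15947],"\u03c4":[-36.1766,1.3752,-4.63399]}
{"k":36,"theta":[1.56001,0.79403,-2.59707],"w":[2.75514,1.01166,0.45498],"tcp":[0.55466,-0.1362,-0.18364]}


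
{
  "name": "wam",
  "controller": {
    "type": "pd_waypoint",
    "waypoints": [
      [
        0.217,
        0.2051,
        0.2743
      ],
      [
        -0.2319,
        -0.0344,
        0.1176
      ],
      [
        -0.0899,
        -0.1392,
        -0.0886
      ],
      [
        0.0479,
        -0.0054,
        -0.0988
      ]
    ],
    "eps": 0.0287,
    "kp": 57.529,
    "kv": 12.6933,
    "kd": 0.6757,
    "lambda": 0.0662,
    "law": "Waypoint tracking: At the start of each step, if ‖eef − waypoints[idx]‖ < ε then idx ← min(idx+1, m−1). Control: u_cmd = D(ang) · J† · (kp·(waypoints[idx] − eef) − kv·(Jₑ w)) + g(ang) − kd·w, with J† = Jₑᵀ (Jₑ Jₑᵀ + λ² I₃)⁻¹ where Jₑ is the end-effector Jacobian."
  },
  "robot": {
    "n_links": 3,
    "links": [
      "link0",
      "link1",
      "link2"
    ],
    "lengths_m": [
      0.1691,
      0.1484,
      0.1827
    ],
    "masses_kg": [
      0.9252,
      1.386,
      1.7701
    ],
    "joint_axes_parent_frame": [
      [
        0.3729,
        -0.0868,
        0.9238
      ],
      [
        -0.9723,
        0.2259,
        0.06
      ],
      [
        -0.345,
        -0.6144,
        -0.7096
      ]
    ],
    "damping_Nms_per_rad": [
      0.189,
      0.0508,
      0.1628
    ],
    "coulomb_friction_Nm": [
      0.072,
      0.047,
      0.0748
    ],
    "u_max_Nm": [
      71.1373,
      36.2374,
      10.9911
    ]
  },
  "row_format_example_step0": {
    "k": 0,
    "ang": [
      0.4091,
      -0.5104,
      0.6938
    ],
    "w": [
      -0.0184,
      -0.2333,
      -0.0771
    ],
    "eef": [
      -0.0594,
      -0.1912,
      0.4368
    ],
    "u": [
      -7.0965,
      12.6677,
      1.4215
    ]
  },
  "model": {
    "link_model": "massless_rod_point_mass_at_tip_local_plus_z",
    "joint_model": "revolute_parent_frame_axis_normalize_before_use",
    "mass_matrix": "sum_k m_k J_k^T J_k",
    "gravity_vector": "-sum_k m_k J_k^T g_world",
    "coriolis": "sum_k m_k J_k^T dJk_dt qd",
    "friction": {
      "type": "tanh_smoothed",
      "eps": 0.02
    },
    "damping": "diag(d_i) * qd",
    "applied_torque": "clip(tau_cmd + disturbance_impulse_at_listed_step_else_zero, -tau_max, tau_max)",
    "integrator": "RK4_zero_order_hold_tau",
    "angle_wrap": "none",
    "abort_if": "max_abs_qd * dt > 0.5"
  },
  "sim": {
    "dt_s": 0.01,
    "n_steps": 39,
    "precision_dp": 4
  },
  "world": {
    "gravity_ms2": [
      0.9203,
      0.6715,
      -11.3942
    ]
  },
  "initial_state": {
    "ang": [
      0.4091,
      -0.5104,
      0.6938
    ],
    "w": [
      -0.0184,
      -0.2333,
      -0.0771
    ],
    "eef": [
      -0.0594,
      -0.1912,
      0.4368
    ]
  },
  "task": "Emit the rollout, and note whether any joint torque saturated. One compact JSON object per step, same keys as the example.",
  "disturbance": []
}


{"k":1,"ang":[0.4115,-0.5087,0.6936],"w":[0.4524,0.5487,-0.0392],"eef":[-0.0591,-0.1913,0.4369],"u":[-6.7094,11.0916,1.2006]}
{"k":2,"ang":[0.4165,-0.5009,0.692],"w":[0.5443,1.0227,-0.2767],"eef":[-0.0586,-0.1904,0.4377],"u":[-6.2061,9.9113,1.1713]}
{"k":3,"ang":[0.4222,-0.4889,0.6886],"w":[0.6014,1.3787,-0.3894],"eef":[-0.058,-0.1888,0.4391],"u":[-5.751,8.9192,1.0526]}
{"k":4,"ang":[0.428,-0.4739,0.6841],"w":[0.582,1.6273,-0.5062],"eef":[-0.0574,-0.1865,0.4408],"u":[-5.3227,8.0989,0.9452]}
{"k":5,"ang":[0.4336,-0.4567,0.6785],"w":[0.5316,1.8052,-0.591],"eef":[-0.0569,-0.1836,0.4429],"u":[-4.936,7.4031,0.8247]}
{"k":6,"ang":[0.4384,-0.4381,0.6722],"w":[0.449,1.9245,-0.6665],"eef":[-0.0566,-0.1801,0.4452],"u":[-4.5837,6.8115,0.7088]}
{"k":7,"ang":[0.4424,-0.4185,0.6652],"w":[0.3474,2.0004,-0.7275],"eef":[-0.0564,-0.1762,0.4476],"u":[-4.265,6.3012,0.5938]}
{"k":8,"ang":[0.4452,-0.3983,0.6576],"w":[0.2312,2.0423,-0.778],"eef":[-0.0563,-0.1719,0.4501],"u":[-3.9755,5.8571,0.4824]}
{"k":9,"ang":[0.4469,-0.3778,0.6496],"w":[0.1068,2.0592,-0.8178],"eef":[-0.0563,-0.1673,0.4527],"u":[-3.7123,5.4652,0.374]}
{"k":10,"ang":[0.4472,-0.3573,0.6412],"w":[0.0046,2.0743,-0.83],"eef":[-0.0565,-0.1623,0.4552],"u":[-3.4886,5.1014,0.2565]}
{"k":11,"ang":[0.4469,-0.3365,0.6328],"w":[-0.0537,2.1076,-0.8194],"eef":[-0.0568,-0.157,0.4578],"u":[-3.3165,4.7445,0.1337]}
{"k":12,"ang":[0.4457,-0.3155,0.6244],"w":[-0.1681,2.0976,-0.8549],"eef":[-0.0572,-0.1514,0.4603],"u":[-3.1307,4.4428,0.0524]}
{"k":13,"ang":[0.4434,-0.2946,0.6157],"w":[-0.2861,2.0749,-0.8792],"eef":[-0.0577,-0.1456,0.4628],"u":[-2.9528,4.1653,-0.0313]}
{"k":14,"ang":[0.4399,-0.2741,0.6068],"w":[-0.3993,2.0482,-0.8935],"eef":[-0.0582,-0.1395,0.4652],"u":[-2.7857,3.9026,-0.1163]}
{"k":15,"ang":[0.4353,-0.2538,0.5978],"w":[-0.5077,2.0195,-0.9029],"eef":[-0.0587,-0.1333,0.4676],"u":[-2.6274,3.6508,-0.1992]}
{"k":16,"ang":[0.4296,-0.2338,0.5887],"w":[-0.6088,1.992,-0.9087],"eef":[-0.0593,-0.1268,0.4699],"u":[-2.4777,3.4056,-0.2794]}
{"k":17,"ang":[0.423,-0.2141,0.5795],"w":[-0.7036,1.9659,-0.9129],"eef":[-0.0598,-0.1201,0.4721],"u":[-2.3345,3.1652,-0.3559]}
{"k":18,"ang":[0.4154,-0.1946,0.5703],"w":[-0.7915,1.9421,-0.916],"eef":[-0.0603,-0.1132,0.4742],"u":[-2.197,2.9273,-0.4288]}
{"k":19,"ang":[0.407,-0.1753,0.5611],"w":[-0.8737,1.92,-0.9187],"eef":[-0.0608,-0.1061,0.4761],"u":[-2.0634,2.6911,-0.498]}
{"k":20,"ang":[0.3978,-0.1563,0.5519],"w":[-0.9502,1.9,-0.9209],"eef":[-0.0612,-0.0988,0.478],"u":[-1.9332,2.4551,-0.5637]}
{"k":21,"ang":[0.3878,-0.1375,0.5427],"w":[-1.0221,1.8813,-0.9229],"eef":[-0.0615,-0.0914,0.4798],"u":[-1.805,2.2193,-0.626]}
{"k":22,"ang":[0.3772,-0.1189,0.5334],"w":[-1.0892,1.8643,-0.9244],"eef":[-0.0617,-0.0838,0.4815],"u":[-1.6785,1.9826,-0.6852]}
{"k":23,"ang":[0.3658,-0.1004,0.5242],"w":[-1.1529,1.8479,-0.9253],"eef":[-0.0618,-0.0761,0.483],"u":[-1.5525,1.7452,-0.7414]}
{"k":24,"ang":[0.3539,-0.0821,0.5149],"w":[-1.2121,1.833,-0.9255],"eef":[-0.0618,-0.0682,0.4845],"u":[-1.4275,1.506,-0.7948]}
{"k":25,"ang":[0.3414,-0.064,0.5057],"w":[-1.2691,1.8178,-0.9248],"eef":[-0.0616,-0.0602,0.4858],"u":[-1.3017,1.2661,-0.8454]}
{"k":26,"ang":[0.3283,-0.046,0.4964],"w":[-1.3212,1.8046,-0.9232],"eef":[-0.0613,-0.0521,0.4869],"u":[-1.1768,1.0235,-0.8932]}
{"k":27,"ang":[0.3147,-0.0281,0.4872],"w":[-1.3732,1.7894,-0.9198],"eef":[-0.0608,-0.0439,0.4879],"u":[-1.0493,0.7812,-0.9388]}
{"k":28,"ang":[0.3006,-0.0104,0.4781],"w":[-1.4175,1.7784,-0.9162],"eef":[-0.0601,-0.0356,0.4888],"u":[-0.9242,0.5343,-0.981]}
{"k":29,"ang":[0.286,0.0072,0.469],"w":[-1.4671,1.7609,-0.9087],"eef":[-0.0593,-0.0272,0.4896],"u":[-0.7929,0.2908,-1.0224]}
{"k":30,"ang":[0.271,0.0247,0.46],"w":[-1.4999,1.7553,-0.9047],"eef":[-0.0582,-0.0187,0.4901],"u":[-0.6696,0.0373,-1.058]}
{"k":31,"ang":[0.2556,0.0419,0.4511],"w":[-1.5549,1.7289,-0.8889],"eef":[-0.057,-0.0102,0.4906],"u":[-0.5287,-0.2023,-1.098]}
{"k":32,"ang":[0.2399,0.0592,0.4422],"w":[-1.562,1.7407,-0.8919],"eef":[-0.0556,-0.0017,0.4908],"u":[-0.416,-0.4706,-1.1218]}
{"k":33,"ang":[0.2237,0.0761,0.4336],"w":[-1.6481,1.6832,-0.8525],"eef":[-0.0539,0.0069,0.4909],"u":[-0.2485,-0.69,-1.1712]}
{"k":34,"ang":[0.2074,0.0933,0.4249],"w":[-1.5824,1.753,-0.8928],"eef":[-0.0521,0.0155,0.4909],"u":[-0.177,-1.0015,-1.1627]}
{"k":35,"ang":[0.1904,0.1098,0.4167],"w":[-1.7849,1.5902,-0.7713],"eef":[-0.0501,0.0241,0.4906],"u":[0.0733,-1.1473,-1.2621]}
{"k":36,"ang":[0.174,0.127,0.408],"w":[-1.4932,1.8514,-0.9613],"eef":[-0.0478,0.0327,0.4902],"u":[0.0031,-1.5952,-1.1441]}
{"k":37,"ang":[0.1557,0.1426,0.4007],"w":[-2.083,1.3463,-0.5478],"eef":[-0.0453,0.0413,0.4897],"u":[0.5133,-1.4995,-1.4394]}
{"k":38,"ang":[0.1403,0.1608,0.3913],"w":[-1.0952,2.2114,-1.2772],"eef":[-0.0427,0.0498,0.4889],"u":[-0.0064,-2.3719,-0.9418]}
{"k":39,"ang":[0.1192,0.1741,0.3864],"w":[-2.841,0.6869,0.0902],"eef":[-0.0398,0.0583,0.488]}
{"summary": "any joint saturated: no"}


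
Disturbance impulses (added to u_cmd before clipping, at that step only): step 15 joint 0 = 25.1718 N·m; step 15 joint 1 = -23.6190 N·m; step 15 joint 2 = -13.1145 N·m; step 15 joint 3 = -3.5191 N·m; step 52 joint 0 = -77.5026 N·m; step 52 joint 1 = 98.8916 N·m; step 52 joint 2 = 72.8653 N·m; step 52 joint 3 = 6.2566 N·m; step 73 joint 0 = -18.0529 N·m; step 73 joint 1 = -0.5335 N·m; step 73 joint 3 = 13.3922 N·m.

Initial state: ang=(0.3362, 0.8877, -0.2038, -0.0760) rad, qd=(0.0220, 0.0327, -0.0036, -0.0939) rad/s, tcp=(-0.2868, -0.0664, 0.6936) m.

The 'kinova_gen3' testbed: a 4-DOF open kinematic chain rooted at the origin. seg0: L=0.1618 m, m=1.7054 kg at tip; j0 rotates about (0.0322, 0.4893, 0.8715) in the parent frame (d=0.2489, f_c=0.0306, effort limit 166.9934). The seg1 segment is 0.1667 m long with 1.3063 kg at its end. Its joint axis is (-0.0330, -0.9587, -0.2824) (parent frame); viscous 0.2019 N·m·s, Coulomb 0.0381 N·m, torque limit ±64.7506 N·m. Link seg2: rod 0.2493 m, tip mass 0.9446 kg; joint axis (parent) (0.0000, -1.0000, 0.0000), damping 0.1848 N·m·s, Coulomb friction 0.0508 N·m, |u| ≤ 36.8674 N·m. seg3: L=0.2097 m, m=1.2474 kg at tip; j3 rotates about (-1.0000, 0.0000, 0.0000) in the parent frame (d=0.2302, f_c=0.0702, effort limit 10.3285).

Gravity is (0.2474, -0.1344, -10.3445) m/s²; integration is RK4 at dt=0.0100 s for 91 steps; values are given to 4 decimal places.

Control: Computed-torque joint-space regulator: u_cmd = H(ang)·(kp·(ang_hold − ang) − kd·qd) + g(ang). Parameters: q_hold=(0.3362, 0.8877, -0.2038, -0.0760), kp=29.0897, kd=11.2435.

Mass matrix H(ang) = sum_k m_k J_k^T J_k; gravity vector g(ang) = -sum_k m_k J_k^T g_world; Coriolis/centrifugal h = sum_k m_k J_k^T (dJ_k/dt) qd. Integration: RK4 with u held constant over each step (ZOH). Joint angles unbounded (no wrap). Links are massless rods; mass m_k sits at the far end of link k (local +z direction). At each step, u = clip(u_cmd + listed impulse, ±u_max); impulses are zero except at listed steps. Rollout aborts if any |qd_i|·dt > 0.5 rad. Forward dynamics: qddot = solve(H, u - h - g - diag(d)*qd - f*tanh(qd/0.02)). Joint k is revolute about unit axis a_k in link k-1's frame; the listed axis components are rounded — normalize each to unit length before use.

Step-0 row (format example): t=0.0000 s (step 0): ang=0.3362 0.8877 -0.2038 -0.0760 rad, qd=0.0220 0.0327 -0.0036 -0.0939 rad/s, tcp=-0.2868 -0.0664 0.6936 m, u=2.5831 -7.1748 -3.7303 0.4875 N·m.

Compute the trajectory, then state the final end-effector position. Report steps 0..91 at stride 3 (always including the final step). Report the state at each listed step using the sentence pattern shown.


t=0.0300 s (step 3): ang=0.3371 0.8885 -0.2036 -0.0773 rad, qd=0.0293 0.0235 0.0085 -0.0119 rad/s, tcp=-0.2869 -0.0669 0.6933 m, u=2.6050 -7.1426 -3.7121 0.4504 N·m.
t=0.0600 s (step 6): ang=0.3377 0.8890 -0.2034 -0.0775 rad, qd=0.0133 0.0101 0.0057 -0.0044 rad/s, tcp=-0.2870 -0.0671 0.6932 m, u=2.6197 -7.1200 -3.6965 0.4347 N·m.
t=0.0900 s (step 9): ang=0.3379 0.8892 -0.2033 -0.0776 rad, qd=0.0045 0.0039 0.0023 -0.0016 rad/s, tcp=-0.2870 -0.0672 0.6932 m, u=2.6265 -7.1062 -3.6864 0.4265 N·m.
t=0.1200 s (step 12): ang=0.3380 0.8893 -0.2032 -0.0776 rad, qd=0.0006 0.0009 0.0006 -0.0002 rad/s, tcp=-0.2870 -0.0673 0.6932 m, u=2.6286 -7.0977 -3.6803 0.4225 N·m.
t=0.1500 s (step 15): ang=0.3380 0.8893 -0.2032 -0.0776 rad, qd=-0.0012 -0.0006 -0.0003 0.0005 rad/s, tcp=-0.2871 -0.0673 0.6932 m, u=27.8005 -30.7112 -16.7908 -3.0986 N·m.
t=0.1800 s (step 18): ang=0.3495 0.8691 -0.1744 -0.0774 rad, qd=0.3925 -0.5472 0.7808 0.0074 rad/s, tcp=-0.2837 -0.0703 0.6948 m, u=0.2052 -4.8241 -2.4098 0.7595 N·m.
t=0.2100 s (step 21): ang=0.3592 0.8589 -0.1599 -0.0773 rad, qd=0.2575 -0.1764 0.2482 -0.0002 rad/s, tcp=-0.2804 -0.0729 0.6961 m, u=0.7555 -5.3284 -2.6959 0.6769 N·m.
t=0.2400 s (step 24): ang=0.3653 0.8565 -0.1566 -0.0774 rad, qd=0.1546 -0.0111 0.0065 -0.0042 rad/s, tcp=-0.2780 -0.0746 0.6970 m, u=1.1839 -5.7123 -2.9185 0.6078 N·m.
t=0.2700 s (step 27): ang=0.3687 0.8563 -0.1569 -0.0775 rad, qd=0.0742 -0.0048 -0.0110 -0.0060 rad/s, tcp=-0.2764 -0.0755 0.6975 m, u=1.5156 -6.0023 -3.1117 0.5496 N·m.
t=0.3000 s (step 30): ang=0.3700 0.8562 -0.1572 -0.0777 rad, qd=0.0201 -0.0047 -0.0122 -0.0034 rad/s, tcp=-0.2757 -0.0759 0.6978 m, u=1.7710 -6.2304 -3.2656 0.5058 N·m.
t=0.3300 s (step 33): ang=0.3701 0.8561 -0.1576 -0.0777 rad, qd=-0.0117 -0.0012 -0.0111 0.0014 rad/s, tcp=-0.2754 -0.0759 0.6979 m, u=1.9602 -6.4089 -3.3864 0.4762 N·m.
t=0.3600 s (step 36): ang=0.3695 0.8561 -0.1579 -0.0776 rad, qd=-0.0304 0.0025 -0.0088 0.0031 rad/s, tcp=-0.2756 -0.0757 0.6979 m, u=2.0985 -6.5472 -3.4800 0.4574 N·m.
t=0.3900 s (step 39): ang=0.3683 0.8562 -0.1581 -0.0775 rad, qd=-0.0425 0.0052 -0.0071 0.0033 rad/s, tcp=-0.2760 -0.0754 0.6978 m, u=2.2041 -6.6542 -3.5522 0.4439 N·m.
t=0.4200 s (step 42): ang=0.3670 0.8564 -0.1583 -0.0774 rad, qd=-0.0500 0.0070 -0.0061 0.0033 rad/s, tcp=-0.2766 -0.0750 0.6976 m, u=2.2858 -6.7373 -3.6079 0.4337 N·m.
t=0.4500 s (step 45): ang=0.3654 0.8567 -0.1585 -0.0773 rad, qd=-0.0541 0.0081 -0.0054 0.0032 rad/s, tcp=-0.2773 -0.0746 0.6973 m, u=2.3491 -6.8018 -3.6509 0.4261 N·m.
t=0.4800 s (step 48): ang=0.3637 0.8569 -0.1586 -0.0772 rad, qd=-0.0558 0.0088 -0.0050 0.0032 rad/s, tcp=-0.2780 -0.0741 0.6971 m, u=2.3983 -6.8520 -3.6840 0.4203 N·m.
t=0.5100 s (step 51): ang=0.3621 0.8572 -0.1588 -0.0771 rad, qd=-0.0557 0.0091 -0.0048 0.0031 rad/s, tcp=-0.2788 -0.0736 0.6968 m, u=2.4365 -6.8911 -3.7096 0.4160 N·m.
t=0.5400 s (step 54): ang=0.3229 0.8828 -0.2105 -0.1098 rad, qd=-2.2658 1.4191 -2.8703 -1.7818 rad/s, tcp=-0.2862 -0.0697 0.6935 m, u=10.5887 -14.5272 -8.0591 -0.2058 N·m.
t=0.5700 s (step 57): ang=0.2706 0.9129 -0.2699 -0.1451 rad, qd=-1.2936 0.6799 -1.2718 -0.6977 rad/s, tcp=-0.2978 -0.0629 0.6879 m, u=8.7707 -12.9564 -7.1496 0.0099 N·m.
t=0.6000 s (step 60): ang=0.2416 0.9273 -0.2948 -0.1573 rad, qd=-0.6874 0.3181 -0.4725 -0.1781 rad/s, tcp=-0.3062 -0.0575 0.6837 m, u=7.3790 -11.6885 -6.3751 0.1568 N·m.
t=0.6300 s (step 63): ang=0.2268 0.9336 -0.3023 -0.1588 rad, qd=-0.3409 0.1035 -0.0686 0.0166 rad/s, tcp=-0.3120 -0.0535 0.6810 m, u=6.3116 -10.6808 -5.7447 0.2696 N·m.
t=0.6600 s (step 66): ang=0.2194 0.9349 -0.3019 -0.1581 rad, qd=-0.1614 0.0152 0.0462 0.0266 rad/s, tcp=-0.3156 -0.0512 0.6794 m, u=5.4886 -9.8881 -5.2193 0.3765 N·m.
t=0.6900 s (step 69): ang=0.2165 0.9351 -0.3004 -0.1573 rad, qd=-0.0396 -0.0005 0.0503 0.0281 rad/s, tcp=-0.3174 -0.0501 0.6786 m, u=4.8524 -9.2707 -4.7950 0.4580 N·m.
t=0.7200 s (step 72): ang=0.2165 0.9349 -0.2991 -0.1566 rad, qd=0.0329 -0.0098 0.0358 0.0153 rad/s, tcp=-0.3179 -0.0499 0.6784 m, u=4.3705 -8.7901 -4.4618 0.5180 N·m.
t=0.7500 s (step 75): ang=0.2061 0.9272 -0.3001 -0.1470 rad, qd=-0.6574 -0.4711 -0.0708 0.5734 rad/s, tcp=-0.3175 -0.0451 0.6800 m, u=5.8433 -8.3646 -4.2146 -0.4525 N·m.
t=0.7800 s (step 78): ang=0.1911 0.9151 -0.3009 -0.1328 rad, qd=-0.3553 -0.3323 -0.0011 0.3779 rad/s, tcp=-0.3165 -0.0383 0.6823 m, u=5.0622 -8.0768 -4.0128 -0.1738 N·m.
t=0.8100 s (step 81): ang=0.1838 0.9071 -0.3008 -0.1238 rad, qd=-0.1444 -0.2078 0.0051 0.2340 rad/s, tcp=-0.3151 -0.0346 0.6840 m, u=4.4790 -7.8386 -3.8383 0.0325 N·m.
t=0.8400 s (step 84): ang=0.1817 0.9023 -0.3006 -0.1184 rad, qd=-0.0023 -0.1231 0.0086 0.1257 rad/s, tcp=-0.3134 -0.0331 0.6854 m, u=4.0446 -7.6485 -3.7004 0.1857 N·m.
t=0.8700 s (step 87): ang=0.1829 0.8993 -0.3003 -0.1162 rad, qd=0.0731 -0.0787 0.0109 0.0260 rad/s, tcp=-0.3116 -0.0331 0.6866 m, u=3.7357 -7.5006 -3.5938 0.2995 N·m.
t=0.9000 s (step 90): ang=0.1861 0.8976 -0.3000 -0.1159 rad, qd=0.1427 -0.0322 0.0117 0.0044 rad/s, tcp=-0.3097 -0.0341 0.6875 m, u=3.5056 -7.3864 -3.5131 0.3726 N·m.
t=0.9100 s (step 91): ang=0.1876 0.8973 -0.2999 -0.1159 rad, qd=0.1611 -0.0202 0.0133 0.0029 rad/s, tcp=-0.3091 -0.0345 0.6878 m.
final tcp position (m): -0.3091 -0.0345 0.6878


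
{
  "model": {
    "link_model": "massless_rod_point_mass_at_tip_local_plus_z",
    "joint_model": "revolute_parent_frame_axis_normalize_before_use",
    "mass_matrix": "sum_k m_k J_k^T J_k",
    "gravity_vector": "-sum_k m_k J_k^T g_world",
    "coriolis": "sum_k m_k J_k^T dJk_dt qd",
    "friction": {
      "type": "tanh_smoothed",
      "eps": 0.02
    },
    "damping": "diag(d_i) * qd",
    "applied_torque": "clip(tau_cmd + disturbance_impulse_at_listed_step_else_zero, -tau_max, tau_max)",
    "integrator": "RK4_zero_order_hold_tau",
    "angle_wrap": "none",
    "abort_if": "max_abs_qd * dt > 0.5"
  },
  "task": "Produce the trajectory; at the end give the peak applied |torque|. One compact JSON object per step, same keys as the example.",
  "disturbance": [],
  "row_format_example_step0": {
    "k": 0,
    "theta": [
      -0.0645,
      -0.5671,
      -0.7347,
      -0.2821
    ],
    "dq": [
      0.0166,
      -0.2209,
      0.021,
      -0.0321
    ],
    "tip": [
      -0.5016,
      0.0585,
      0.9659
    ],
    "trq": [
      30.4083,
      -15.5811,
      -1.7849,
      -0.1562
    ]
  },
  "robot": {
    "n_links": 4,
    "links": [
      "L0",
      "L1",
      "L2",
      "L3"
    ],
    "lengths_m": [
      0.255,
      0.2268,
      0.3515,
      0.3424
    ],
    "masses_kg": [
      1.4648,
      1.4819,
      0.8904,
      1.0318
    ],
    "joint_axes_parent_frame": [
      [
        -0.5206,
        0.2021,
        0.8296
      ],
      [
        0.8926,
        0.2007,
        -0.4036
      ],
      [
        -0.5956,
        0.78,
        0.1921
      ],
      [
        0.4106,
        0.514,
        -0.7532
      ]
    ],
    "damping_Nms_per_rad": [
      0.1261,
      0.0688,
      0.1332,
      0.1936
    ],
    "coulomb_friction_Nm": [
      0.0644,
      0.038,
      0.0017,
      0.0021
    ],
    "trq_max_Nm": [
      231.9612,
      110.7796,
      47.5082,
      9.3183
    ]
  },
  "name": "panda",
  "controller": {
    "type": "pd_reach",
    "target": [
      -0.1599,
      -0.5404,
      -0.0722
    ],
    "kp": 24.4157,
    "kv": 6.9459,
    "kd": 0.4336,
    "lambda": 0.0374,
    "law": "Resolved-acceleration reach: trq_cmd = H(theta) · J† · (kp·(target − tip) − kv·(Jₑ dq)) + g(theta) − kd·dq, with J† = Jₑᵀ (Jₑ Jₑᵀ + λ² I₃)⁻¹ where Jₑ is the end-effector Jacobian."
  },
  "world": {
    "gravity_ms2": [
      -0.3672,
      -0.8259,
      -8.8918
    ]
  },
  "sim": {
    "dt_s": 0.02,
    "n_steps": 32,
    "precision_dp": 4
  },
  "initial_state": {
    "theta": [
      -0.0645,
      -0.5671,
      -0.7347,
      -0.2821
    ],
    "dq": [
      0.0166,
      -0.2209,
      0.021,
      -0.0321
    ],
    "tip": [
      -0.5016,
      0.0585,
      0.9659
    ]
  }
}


{"k":1,"theta":[-0.0081,-0.5713,-0.7519,-0.2961],"dq":[5.5848,-0.2191,-1.696,-1.4741],"tip":[-0.5015,0.0577,0.9615],"trq":[24.443,-13.9034,-0.3053,0.4744]}
{"k":2,"theta":[0.1437,-0.5804,-0.7979,-0.3367],"dq":[9.5771,-0.6901,-2.8088,-2.8941],"tip":[-0.4988,0.0512,0.9504],"trq":[17.4349,-11.498,-0.3756,0.7224]}
{"k":3,"theta":[0.3603,-0.602,-0.8581,-0.4129],"dq":[12.0725,-1.4634,-3.0761,-5.0273],"tip":[-0.4918,0.0399,0.9338],"trq":[10.2648,-8.9446,-0.8692,1.0673]}
{"k":4,"theta":[0.6126,-0.6413,-0.915,-0.5344],"dq":[13.1539,-2.4537,-2.4857,-7.3208],"tip":[-0.4786,0.0247,0.9135],"trq":[4.0687,-7.1535,-0.827,1.4341]}
{"k":5,"theta":[0.8749,-0.7013,-0.9531,-0.699],"dq":[13.0621,-3.5325,-1.234,-9.2228],"tip":[-0.4575,0.007,0.8919],"trq":[-0.9152,-6.1527,0.034,1.8825]}
{"k":6,"theta":[1.1263,-0.7828,-0.9626,-0.895],"dq":[12.0768,-4.5829,0.3069,-10.3728],"tip":[-0.4281,-0.01,0.8716],"trq":[-5.0239,-5.3035,1.3042,2.5247]}
{"k":7,"theta":[1.3518,-0.8838,-0.9421,-1.1055],"dq":[10.4941,-5.4842,1.7077,-10.6426],"tip":[-0.3923,-0.0217,0.8544],"trq":[-8.3094,-4.1857,2.286,3.3362]}
{"k":8,"theta":[1.5426,-1.0003,-0.8978,-1.3135],"dq":[8.6366,-6.1278,2.665,-10.1629],"tip":[-0.3556,-0.0251,0.8402],"trq":[-10.2392,-3.1585,2.6896,4.117]}
{"k":9,"theta":[1.6965,-1.1269,-0.8394,-1.5071],"dq":[6.7906,-6.4954,3.1412,-9.2685],"tip":[-0.3243,-0.0211,0.8281],"trq":[-10.4944,-2.8324,2.7269,4.6446]}
{"k":10,"theta":[1.8155,-1.2589,-0.7749,-1.682],"dq":[5.1136,-6.6777,3.2883,-8.3117],"tip":[-0.3026,-0.0142,0.817],"trq":[-9.3162,-3.515,2.6524,4.8234]}
{"k":11,"theta":[1.9034,-1.3938,-0.7091,-1.8392],"dq":[3.6531,-6.8135,3.2656,-7.5015],"tip":[-0.2913,-0.0097,0.8059],"trq":[-7.0958,-5.2031,2.5588,4.6886]}
{"k":12,"theta":[1.9647,-1.532,-0.6444,-1.9827],"dq":[2.4329,-7.0164,3.1787,-6.9171],"tip":[-0.2883,-0.0115,0.7942],"trq":[-4.1237,-7.607,2.3771,4.3436]}
{"k":13,"theta":[2.0044,-1.6752,-0.5813,-2.1173],"dq":[1.4873,-7.328,3.1014,-6.5955],"tip":[-0.291,-0.0218,0.7814],"trq":[-0.6559,-10.1095,1.8979,3.9128]}
{"k":14,"theta":[2.0283,-1.8254,-0.5192,-2.2486],"dq":[0.8286,-7.7104,3.0738,-6.5743],"tip":[-0.2964,-0.0412,0.7667],"trq":[2.9443,-11.8558,0.8527,3.5126]}
{"k":15,"theta":[2.0415,-1.983,-0.4573,-2.3825],"dq":[0.3955,-8.0852,3.0593,-6.8534],"tip":[-0.3021,-0.0696,0.7493],"trq":[6.1544,-12.0525,-0.9268,3.2257]}
{"k":16,"theta":[2.0471,-2.1472,-0.3965,-2.524],"dq":[0.0444,-8.3943,2.9318,-7.3169],"tip":[-0.3056,-0.1065,0.7282],"trq":[8.3894,-10.3302,-3.3621,3.0796]}
{"k":17,"theta":[2.045,-2.3166,-0.3406,-2.6746],"dq":[-0.3667,-8.6105,2.5791,-7.7224],"tip":[-0.3044,-0.1506,0.7026],"trq":[9.2177,-6.9555,-6.1299,3.0512]}
{"k":18,"theta":[2.0328,-2.4895,-0.2942,-2.8302],"dq":[-0.9576,-8.7504,1.998,-7.7841],"tip":[-0.2964,-0.2,0.6724],"trq":[8.5823,-2.6554,-8.8143,3.0846]}
{"k":19,"theta":[2.0065,-2.6645,-0.2605,-2.9818],"dq":[-1.7142,-8.7924,1.3808,-7.3211],"tip":[-0.2801,-0.2519,0.6381],"trq":[6.8628,1.6054,-11.1238,3.1204]}
{"k":20,"theta":[1.9644,-2.839,-0.2372,-3.1193],"dq":[-2.4711,-8.6485,0.9946,-6.4314],"tip":[-0.2555,-0.303,0.6007],"trq":[4.6855,4.9607,-12.9877,3.1587]}
{"k":21,"theta":[1.9083,-3.0086,-0.2186,-3.2373],"dq":[-3.0461,-8.2519,0.9406,-5.4477],"tip":[-0.2242,-0.3508,0.5617],"trq":[2.5705,6.9966,-14.4567,3.2634]}
{"k":22,"theta":[1.8429,-3.1683,-0.1987,-3.3371],"dq":[-3.364,-7.6273,1.103,-4.6835],"tip":[-0.1885,-0.3937,0.5224],"trq":[0.6879,7.8656,-15.56,3.4875]}
{"k":23,"theta":[1.7731,-3.3145,-0.1749,-3.4243],"dq":[-3.4757,-6.8794,1.3005,-4.215],"tip":[-0.1507,-0.431,0.4839],"trq":[-1.1463,8.1897,-16.2413,3.7961]}
{"k":24,"theta":[1.7024,-3.4452,-0.1475,-3.5038],"dq":[-3.4596,-6.0878,1.4461,-3.9169],"tip":[-0.1126,-0.4628,0.4474],"trq":[-3.3262,8.9485,-16.3043,4.0843]}
{"k":25,"theta":[1.6335,-3.5588,-0.1169,-3.5773],"dq":[-3.3081,-5.1878,1.5972,-3.5907],"tip":[-0.076,-0.4894,0.4135],"trq":[-5.9168,10.9542,-15.3729,4.2318]}
{"k":26,"theta":[1.5705,-3.6509,-0.0815,-3.6423],"dq":[-2.8985,-3.9663,1.9045,-3.0269],"tip":[-0.042,-0.5114,0.3828],"trq":[-7.6578,12.8725,-13.5591,4.1379]}
{"k":27,"theta":[1.5192,-3.7147,-0.0382,-3.6939],"dq":[-2.1938,-2.4152,2.3743,-2.2003],"tip":[-0.0122,-0.5292,0.3547],"trq":[-7.5109,12.3421,-11.9206,3.8222]}
{"k":28,"theta":[1.483,-3.748,0.0136,-3.7297],"dq":[-1.4104,-0.9297,2.7708,-1.4053],"tip":[0.0126,-0.5431,0.3283],"trq":[-6.3029,9.9581,-10.8995,3.4634]}
{"k":29,"theta":[1.4614,-3.7551,0.0711,-3.7521],"dq":[-0.7543,0.2022,2.9614,-0.8507],"tip":[0.032,-0.5536,0.3026],"trq":[-4.8875,7.2303,-10.2418,3.1928]}
{"k":30,"theta":[1.4509,-3.7434,0.1306,-3.7657],"dq":[-0.2948,0.9526,2.9846,-0.5141],"tip":[0.0462,-0.5613,0.2771],"trq":[-3.5397,4.809,-9.7413,3.0199]}
{"k":31,"theta":[1.448,-3.7196,0.1895,-3.7742],"dq":[-0.0003,1.4178,2.9103,-0.3262],"tip":[0.0558,-0.567,0.2517],"trq":[-2.3099,2.7882,-9.3195,2.9204]}
{"k":32,"theta":[1.4495,-3.6887,0.2465,-3.7794],"dq":[0.1333,1.6579,2.7942,-0.1902],"tip":[0.0613,-0.5709,0.2265]}
{"summary": "max |trq| (N\u00b7m): 30.4083"}
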